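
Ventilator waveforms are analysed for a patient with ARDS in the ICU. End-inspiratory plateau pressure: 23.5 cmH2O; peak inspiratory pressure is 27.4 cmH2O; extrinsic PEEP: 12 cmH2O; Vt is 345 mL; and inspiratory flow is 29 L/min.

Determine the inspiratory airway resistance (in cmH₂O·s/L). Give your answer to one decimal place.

Flow: 29 L/min ÷ 60 = 0.4833 L/s.
Raw = (PIP − Pplat) / flow = (27.4 − 23.5) / 0.4833 = 3.9 / 0.4833 = 8.07 cmH2O·s/L.

8.1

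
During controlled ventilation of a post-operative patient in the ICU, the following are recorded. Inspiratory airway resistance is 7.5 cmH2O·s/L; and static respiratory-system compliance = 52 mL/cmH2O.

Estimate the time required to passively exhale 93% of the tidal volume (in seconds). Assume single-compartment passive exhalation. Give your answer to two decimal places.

τ = R × C = 7.5 × 52 mL/cmH2O = 7.5 × 0.052 L/cmH2O = 0.39 s.
Exhaled fraction f = 1 − e^(−t/τ) → t = −τ·ln(1 − f) = −0.39·ln(0.07) = 1.037 s.

1.04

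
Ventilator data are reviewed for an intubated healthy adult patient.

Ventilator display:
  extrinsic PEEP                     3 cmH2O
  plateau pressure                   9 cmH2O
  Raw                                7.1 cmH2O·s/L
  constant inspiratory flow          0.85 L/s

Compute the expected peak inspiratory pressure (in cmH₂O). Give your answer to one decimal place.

15.0

PIP = Pplat + Raw × flow = 9 + 7.1 × 0.85 = 9 + 6.035 = 15.035 cmH2O.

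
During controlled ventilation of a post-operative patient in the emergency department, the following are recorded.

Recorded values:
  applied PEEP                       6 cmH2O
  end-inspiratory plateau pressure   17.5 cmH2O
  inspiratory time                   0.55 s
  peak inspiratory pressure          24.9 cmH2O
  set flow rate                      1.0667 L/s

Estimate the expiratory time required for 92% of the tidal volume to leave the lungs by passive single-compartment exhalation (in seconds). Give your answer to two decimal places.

0.89

Vt = flow × Ti = 1.0667 L/s × 0.55 s × 1000 mL/L = 586.69 mL.
R = (PIP − Pplat)/V̇ = (24.9 − 17.5) / 1.0667 = 7.4/1.0667 = 6.937 cmH2O·s/L.
C = Vt/(Pplat − PEEP) = 586.69 / (17.5 − 6) = 586.69/11.5 = 51.017 mL/cmH2O.
τ = R × C = 6.937 × 0.05102 L/cmH2O = 0.3539 s.
t = −τ·ln(1 − 0.92) = −0.3539·ln(0.08) = 0.8939 s.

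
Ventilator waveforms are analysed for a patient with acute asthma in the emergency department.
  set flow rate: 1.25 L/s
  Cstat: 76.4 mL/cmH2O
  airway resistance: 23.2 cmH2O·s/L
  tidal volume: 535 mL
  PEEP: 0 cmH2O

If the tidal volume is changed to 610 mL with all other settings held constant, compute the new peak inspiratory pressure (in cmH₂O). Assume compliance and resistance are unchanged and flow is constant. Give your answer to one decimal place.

37.0

PIP = Vt/C + R·V̇ + PEEP (constant-flow equation of motion).
Only the elastic term changes: ΔPIP = ΔVt / C = (610 − 535) / 76.4 = 0.9817 cmH2O.
Original PIP = 535/76.4 + 23.2×1.25 + 0 = 36.003 cmH2O; new PIP = 36.003 + (0.9817) = 36.985 cmH2O.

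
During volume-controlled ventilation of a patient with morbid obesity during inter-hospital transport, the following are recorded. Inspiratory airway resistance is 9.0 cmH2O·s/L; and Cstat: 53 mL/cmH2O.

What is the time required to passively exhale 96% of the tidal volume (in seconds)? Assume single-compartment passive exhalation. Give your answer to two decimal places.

τ = R × C = 9.0 × 53 mL/cmH2O = 9.0 × 0.053 L/cmH2O = 0.477 s.
Exhaled fraction f = 1 − e^(−t/τ) → t = −τ·ln(1 − f) = −0.477·ln(0.04) = 1.535 s.

1.54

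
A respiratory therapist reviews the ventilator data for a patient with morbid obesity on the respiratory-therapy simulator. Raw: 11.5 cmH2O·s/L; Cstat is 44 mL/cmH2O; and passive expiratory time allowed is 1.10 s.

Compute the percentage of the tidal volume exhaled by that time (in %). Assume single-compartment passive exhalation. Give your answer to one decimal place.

τ = R × C = 11.5 × 44 mL/cmH2O = 11.5 × 0.044 L/cmH2O = 0.506 s.
Passive exhalation: V(t)/V₀ = e^(−t/τ) = e^(−1.10/0.506) = 0.1137.
Fraction exhaled = 1 − 0.1137 = 0.8863 → 88.63%.

88.6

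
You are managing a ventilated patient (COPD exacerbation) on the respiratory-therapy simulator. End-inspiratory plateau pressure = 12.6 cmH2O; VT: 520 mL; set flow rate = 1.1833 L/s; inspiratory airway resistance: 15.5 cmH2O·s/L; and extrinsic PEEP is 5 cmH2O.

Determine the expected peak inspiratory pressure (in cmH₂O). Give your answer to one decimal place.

30.9

PIP = Pplat + Raw × flow = 12.6 + 15.5 × 1.1833 = 12.6 + 18.341 = 30.941 cmH2O.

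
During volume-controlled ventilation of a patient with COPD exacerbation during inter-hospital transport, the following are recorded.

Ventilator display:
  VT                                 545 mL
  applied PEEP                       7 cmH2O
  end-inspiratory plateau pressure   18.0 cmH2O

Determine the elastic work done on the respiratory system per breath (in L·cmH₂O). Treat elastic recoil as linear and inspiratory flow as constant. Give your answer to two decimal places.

Elastic work ≈ ½ × (Pplat − PEEP) × Vt = 0.5 × (18.0 − 7) × 0.545 L = 0.5 × 11.0 × 0.545 = 2.998 L·cmH2O.

3.00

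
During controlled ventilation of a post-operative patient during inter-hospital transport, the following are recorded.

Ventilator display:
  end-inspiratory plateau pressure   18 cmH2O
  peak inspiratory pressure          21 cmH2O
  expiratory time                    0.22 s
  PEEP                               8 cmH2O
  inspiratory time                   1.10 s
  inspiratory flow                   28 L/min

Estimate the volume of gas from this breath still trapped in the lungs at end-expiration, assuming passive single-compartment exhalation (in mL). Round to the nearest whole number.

264

Flow: 28 L/min ÷ 60 = 0.4667 L/s.
Vt = flow × Ti = 0.4667 L/s × 1.10 s × 1000 mL/L = 513.37 mL.
R = (PIP − Pplat)/V̇ = (21 − 18) / 0.4667 = 3.0/0.4667 = 6.428 cmH2O·s/L.
C = Vt/(Pplat − PEEP) = 513.37 / (18 − 8) = 513.37/10.0 = 51.337 mL/cmH2O.
τ = R × C = 6.428 × 0.05134 L/cmH2O = 0.33 s.
Fraction remaining = e^(−Te/τ) = e^(−0.22/0.33) = 0.5134.
Trapped volume = 513.37 × 0.5134 = 263.56 mL.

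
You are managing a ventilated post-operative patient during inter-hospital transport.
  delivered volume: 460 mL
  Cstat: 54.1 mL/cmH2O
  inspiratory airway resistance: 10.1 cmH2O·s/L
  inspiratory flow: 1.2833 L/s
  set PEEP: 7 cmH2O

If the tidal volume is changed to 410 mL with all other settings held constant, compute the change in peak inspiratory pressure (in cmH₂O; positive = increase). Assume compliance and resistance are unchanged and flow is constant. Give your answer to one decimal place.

-0.9

PIP = Vt/C + R·V̇ + PEEP (constant-flow equation of motion).
Only the elastic term changes: ΔPIP = ΔVt / C = (410 − 460) / 54.1 = -0.9242 cmH2O.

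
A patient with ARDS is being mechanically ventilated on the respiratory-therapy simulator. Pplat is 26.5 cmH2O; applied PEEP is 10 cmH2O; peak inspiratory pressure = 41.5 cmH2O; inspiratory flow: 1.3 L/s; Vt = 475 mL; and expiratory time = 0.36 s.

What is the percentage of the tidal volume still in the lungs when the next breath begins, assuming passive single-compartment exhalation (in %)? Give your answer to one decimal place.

33.8

R = (PIP − Pplat)/V̇ = (41.5 − 26.5) / 1.3 = 15.0/1.3 = 11.538 cmH2O·s/L.
C = Vt/(Pplat − PEEP) = 475.0 / (26.5 − 10) = 475.0/16.5 = 28.788 mL/cmH2O.
τ = R × C = 11.538 × 0.02879 L/cmH2O = 0.3322 s.
Fraction remaining at end-expiration = e^(−Te/τ) = e^(−0.36/0.3322) = 0.3383 → 33.83%.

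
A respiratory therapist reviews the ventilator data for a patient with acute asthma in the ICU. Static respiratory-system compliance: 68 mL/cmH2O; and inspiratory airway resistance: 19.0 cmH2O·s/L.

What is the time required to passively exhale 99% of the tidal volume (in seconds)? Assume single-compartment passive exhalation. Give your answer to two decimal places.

τ = R × C = 19.0 × 68 mL/cmH2O = 19.0 × 0.068 L/cmH2O = 1.292 s.
Exhaled fraction f = 1 − e^(−t/τ) → t = −τ·ln(1 − f) = −1.292·ln(0.01) = 5.95 s.

5.95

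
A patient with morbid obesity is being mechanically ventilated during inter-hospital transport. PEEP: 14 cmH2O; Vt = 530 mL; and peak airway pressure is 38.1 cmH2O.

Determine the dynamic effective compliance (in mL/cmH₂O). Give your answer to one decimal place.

22.0

Dynamic compliance = Vt / (PIP − PEEP) = 530 / (38.1 − 14) = 530 / 24.1 = 21.992 mL/cmH2O.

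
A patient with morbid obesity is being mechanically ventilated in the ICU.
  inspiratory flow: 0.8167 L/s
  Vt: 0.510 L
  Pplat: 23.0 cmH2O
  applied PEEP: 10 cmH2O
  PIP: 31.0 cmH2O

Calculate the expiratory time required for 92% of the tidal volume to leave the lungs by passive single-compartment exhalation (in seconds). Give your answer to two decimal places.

R = (PIP − Pplat)/V̇ = (31.0 − 23.0) / 0.8167 = 8.0/0.8167 = 9.796 cmH2O·s/L.
C = Vt/(Pplat − PEEP) = 510.0 / (23.0 − 10) = 510.0/13.0 = 39.231 mL/cmH2O.
τ = R × C = 9.796 × 0.03923 L/cmH2O = 0.3843 s.
t = −τ·ln(1 − 0.92) = −0.3843·ln(0.08) = 0.9706 s.

0.97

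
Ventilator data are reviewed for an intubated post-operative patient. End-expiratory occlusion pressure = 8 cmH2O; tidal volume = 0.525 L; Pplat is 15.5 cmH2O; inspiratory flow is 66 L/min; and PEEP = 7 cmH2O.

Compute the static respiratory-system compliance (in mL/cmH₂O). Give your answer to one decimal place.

End-expiratory occlusion gives total PEEP = 8 cmH2O (intrinsic PEEP = 8 − 7 = 1). Use total PEEP for the elastic gradient.
Cstat = Vt / (Pplat − PEEPtotal) = 525 / (15.5 − 8) = 525 / 7.5 = 70.0 mL/cmH2O.

70.0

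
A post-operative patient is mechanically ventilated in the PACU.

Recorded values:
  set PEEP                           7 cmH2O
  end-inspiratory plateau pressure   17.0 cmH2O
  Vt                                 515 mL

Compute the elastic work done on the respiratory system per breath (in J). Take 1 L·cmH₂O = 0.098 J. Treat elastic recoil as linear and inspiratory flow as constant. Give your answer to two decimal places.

Elastic work ≈ ½ × (Pplat − PEEP) × Vt = 0.5 × (17.0 − 7) × 0.515 L = 0.5 × 10.0 × 0.515 = 2.575 L·cmH2O.
× 0.098 J/(L·cmH2O) → 0.2524 J.

0.25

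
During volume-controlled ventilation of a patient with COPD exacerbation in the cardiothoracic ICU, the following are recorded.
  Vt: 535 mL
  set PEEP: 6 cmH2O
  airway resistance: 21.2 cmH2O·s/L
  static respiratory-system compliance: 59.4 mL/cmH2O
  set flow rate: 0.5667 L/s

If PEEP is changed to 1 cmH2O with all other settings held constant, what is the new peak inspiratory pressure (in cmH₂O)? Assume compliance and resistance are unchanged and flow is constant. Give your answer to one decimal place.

PIP = Vt/C + R·V̇ + PEEP (constant-flow equation of motion).
Only the baseline term changes: ΔPIP = ΔPEEP = 1 − 6 = -5.0 cmH2O.
Original PIP = 535/59.4 + 21.2×0.5667 + 6 = 27.021 cmH2O; new PIP = 27.021 + (-5.0) = 22.021 cmH2O.

22.0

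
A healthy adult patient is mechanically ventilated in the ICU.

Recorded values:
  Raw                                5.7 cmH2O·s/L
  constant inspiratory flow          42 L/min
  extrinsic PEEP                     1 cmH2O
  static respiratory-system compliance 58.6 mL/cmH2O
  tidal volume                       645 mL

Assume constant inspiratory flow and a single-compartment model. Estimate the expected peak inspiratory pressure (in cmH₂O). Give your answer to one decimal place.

16.0

Flow: 42 L/min ÷ 60 = 0.7 L/s.
Equation of motion (constant flow): PIP = Vt/C + R·V̇ + PEEP.
PIP = 645/58.6 + 5.7×0.7 + 1 = 11.007 + 3.99 + 1 = 15.997 cmH2O.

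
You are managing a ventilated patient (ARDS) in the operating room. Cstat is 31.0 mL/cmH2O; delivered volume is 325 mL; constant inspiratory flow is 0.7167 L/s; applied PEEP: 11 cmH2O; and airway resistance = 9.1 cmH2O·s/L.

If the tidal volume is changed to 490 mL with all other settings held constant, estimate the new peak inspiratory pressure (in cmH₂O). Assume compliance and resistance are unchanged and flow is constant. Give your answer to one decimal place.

33.3

PIP = Vt/C + R·V̇ + PEEP (constant-flow equation of motion).
Only the elastic term changes: ΔPIP = ΔVt / C = (490 − 325) / 31.0 = 5.323 cmH2O.
Original PIP = 325/31.0 + 9.1×0.7167 + 11 = 28.006 cmH2O; new PIP = 28.006 + (5.323) = 33.329 cmH2O.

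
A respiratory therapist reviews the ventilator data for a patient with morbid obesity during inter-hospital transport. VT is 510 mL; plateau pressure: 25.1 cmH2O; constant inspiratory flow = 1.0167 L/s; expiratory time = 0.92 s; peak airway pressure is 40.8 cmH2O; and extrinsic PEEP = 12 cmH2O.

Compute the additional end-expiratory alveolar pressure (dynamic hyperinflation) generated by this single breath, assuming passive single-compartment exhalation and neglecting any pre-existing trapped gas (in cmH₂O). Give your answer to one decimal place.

2.8

R = (PIP − Pplat)/V̇ = (40.8 − 25.1) / 1.0167 = 15.7/1.0167 = 15.442 cmH2O·s/L.
C = Vt/(Pplat − PEEP) = 510.0 / (25.1 − 12) = 510.0/13.1 = 38.931 mL/cmH2O.
τ = R × C = 15.442 × 0.03893 L/cmH2O = 0.6012 s.
Fraction remaining = e^(−Te/τ) = e^(−0.92/0.6012) = 0.2165; trapped volume = 510.0 × 0.2165 = 110.42 mL.
Additional alveolar pressure from trapping ≈ V_trapped / C = 110.42 / 38.931 = 2.836 cmH2O.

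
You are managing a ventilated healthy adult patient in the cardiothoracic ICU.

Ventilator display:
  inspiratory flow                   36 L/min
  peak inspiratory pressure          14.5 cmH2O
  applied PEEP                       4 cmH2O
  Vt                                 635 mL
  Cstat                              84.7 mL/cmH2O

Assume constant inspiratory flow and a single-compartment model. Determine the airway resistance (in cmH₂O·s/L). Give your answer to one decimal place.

5.0

Flow: 36 L/min ÷ 60 = 0.6 L/s.
Equation of motion (constant flow): PIP = Vt/C + R·V̇ + PEEP.
R·V̇ = PIP − Vt/C − PEEP = 14.5 − 635/84.7 − 4 = 14.5 − 7.497 − 4 = 3.003 cmH2O.
R = 3.003 / 0.6 = 5.005 cmH2O·s/L.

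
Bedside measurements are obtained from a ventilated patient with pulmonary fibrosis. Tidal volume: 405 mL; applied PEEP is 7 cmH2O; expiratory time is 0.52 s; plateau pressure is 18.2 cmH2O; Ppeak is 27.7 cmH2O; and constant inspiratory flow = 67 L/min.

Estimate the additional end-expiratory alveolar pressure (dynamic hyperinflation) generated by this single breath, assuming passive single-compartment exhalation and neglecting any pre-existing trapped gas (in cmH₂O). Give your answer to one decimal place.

Flow: 67 L/min ÷ 60 = 1.1167 L/s.
R = (PIP − Pplat)/V̇ = (27.7 − 18.2) / 1.1167 = 9.5/1.1167 = 8.507 cmH2O·s/L.
C = Vt/(Pplat − PEEP) = 405.0 / (18.2 − 7) = 405.0/11.2 = 36.161 mL/cmH2O.
τ = R × C = 8.507 × 0.03616 L/cmH2O = 0.3076 s.
Fraction remaining = e^(−Te/τ) = e^(−0.52/0.3076) = 0.1844; trapped volume = 405.0 × 0.1844 = 74.682 mL.
Additional alveolar pressure from trapping ≈ V_trapped / C = 74.682 / 36.161 = 2.065 cmH2O.

2.1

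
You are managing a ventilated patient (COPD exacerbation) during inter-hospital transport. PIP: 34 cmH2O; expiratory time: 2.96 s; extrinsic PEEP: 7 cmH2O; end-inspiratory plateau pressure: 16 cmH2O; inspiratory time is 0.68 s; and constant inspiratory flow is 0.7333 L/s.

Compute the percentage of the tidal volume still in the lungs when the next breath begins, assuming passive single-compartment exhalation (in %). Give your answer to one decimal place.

Vt = flow × Ti = 0.7333 L/s × 0.68 s × 1000 mL/L = 498.64 mL.
R = (PIP − Pplat)/V̇ = (34 − 16) / 0.7333 = 18.0/0.7333 = 24.547 cmH2O·s/L.
C = Vt/(Pplat − PEEP) = 498.64 / (16 − 7) = 498.64/9.0 = 55.404 mL/cmH2O.
τ = R × C = 24.547 × 0.0554 L/cmH2O = 1.36 s.
Fraction remaining at end-expiration = e^(−Te/τ) = e^(−2.96/1.36) = 0.1134 → 11.34%.

11.3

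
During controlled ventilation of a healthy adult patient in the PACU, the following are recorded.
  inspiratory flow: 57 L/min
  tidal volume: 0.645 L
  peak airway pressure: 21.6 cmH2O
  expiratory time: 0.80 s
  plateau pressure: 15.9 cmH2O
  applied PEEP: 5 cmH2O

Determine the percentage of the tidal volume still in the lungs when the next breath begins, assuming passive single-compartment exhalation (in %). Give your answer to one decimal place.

10.5

Flow: 57 L/min ÷ 60 = 0.95 L/s.
R = (PIP − Pplat)/V̇ = (21.6 − 15.9) / 0.95 = 5.7/0.95 = 6.0 cmH2O·s/L.
C = Vt/(Pplat − PEEP) = 645.0 / (15.9 − 5) = 645.0/10.9 = 59.174 mL/cmH2O.
τ = R × C = 6.0 × 0.05917 L/cmH2O = 0.355 s.
Fraction remaining at end-expiration = e^(−Te/τ) = e^(−0.80/0.355) = 0.105 → 10.5%.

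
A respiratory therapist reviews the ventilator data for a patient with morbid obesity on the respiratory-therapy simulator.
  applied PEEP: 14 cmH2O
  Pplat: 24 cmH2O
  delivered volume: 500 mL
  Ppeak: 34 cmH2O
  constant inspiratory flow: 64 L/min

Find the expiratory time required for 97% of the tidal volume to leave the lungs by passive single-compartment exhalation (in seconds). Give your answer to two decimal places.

1.64

Flow: 64 L/min ÷ 60 = 1.0667 L/s.
R = (PIP − Pplat)/V̇ = (34 − 24) / 1.0667 = 10.0/1.0667 = 9.375 cmH2O·s/L.
C = Vt/(Pplat − PEEP) = 500.0 / (24 − 14) = 500.0/10.0 = 50.0 mL/cmH2O.
τ = R × C = 9.375 × 0.05 L/cmH2O = 0.4688 s.
t = −τ·ln(1 − 0.97) = −0.4688·ln(0.03) = 1.644 s.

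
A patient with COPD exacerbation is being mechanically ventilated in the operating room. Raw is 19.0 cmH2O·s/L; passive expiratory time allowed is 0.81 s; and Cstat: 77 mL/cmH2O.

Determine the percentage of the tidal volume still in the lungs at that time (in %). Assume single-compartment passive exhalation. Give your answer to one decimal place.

57.5

τ = R × C = 19.0 × 77 mL/cmH2O = 19.0 × 0.077 L/cmH2O = 1.463 s.
Passive exhalation: V(t)/V₀ = e^(−t/τ) = e^(−0.81/1.463) = 0.5748.
Fraction remaining = 0.5748 → 57.48%.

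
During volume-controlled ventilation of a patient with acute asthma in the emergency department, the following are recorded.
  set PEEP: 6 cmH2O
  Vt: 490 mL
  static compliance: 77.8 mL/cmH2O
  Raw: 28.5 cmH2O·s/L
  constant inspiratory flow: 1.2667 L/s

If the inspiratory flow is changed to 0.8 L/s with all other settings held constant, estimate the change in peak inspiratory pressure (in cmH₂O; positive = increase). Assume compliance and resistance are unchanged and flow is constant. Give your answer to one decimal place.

PIP = Vt/C + R·V̇ + PEEP (constant-flow equation of motion).
Only the resistive term changes: ΔPIP = R × ΔV̇ = 28.5 × (0.8 − 1.2667) = 28.5 × -0.4667 = -13.301 cmH2O.

-13.3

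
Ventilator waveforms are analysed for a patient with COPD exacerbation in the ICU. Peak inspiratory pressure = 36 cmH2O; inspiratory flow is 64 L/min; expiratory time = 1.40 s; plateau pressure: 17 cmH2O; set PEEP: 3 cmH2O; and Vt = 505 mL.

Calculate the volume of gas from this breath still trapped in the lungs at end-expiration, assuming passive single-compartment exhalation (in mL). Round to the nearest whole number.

57

Flow: 64 L/min ÷ 60 = 1.0667 L/s.
R = (PIP − Pplat)/V̇ = (36 − 17) / 1.0667 = 19.0/1.0667 = 17.812 cmH2O·s/L.
C = Vt/(Pplat − PEEP) = 505.0 / (17 − 3) = 505.0/14.0 = 36.071 mL/cmH2O.
τ = R × C = 17.812 × 0.03607 L/cmH2O = 0.6425 s.
Fraction remaining = e^(−Te/τ) = e^(−1.40/0.6425) = 0.1132.
Trapped volume = 505.0 × 0.1132 = 57.166 mL.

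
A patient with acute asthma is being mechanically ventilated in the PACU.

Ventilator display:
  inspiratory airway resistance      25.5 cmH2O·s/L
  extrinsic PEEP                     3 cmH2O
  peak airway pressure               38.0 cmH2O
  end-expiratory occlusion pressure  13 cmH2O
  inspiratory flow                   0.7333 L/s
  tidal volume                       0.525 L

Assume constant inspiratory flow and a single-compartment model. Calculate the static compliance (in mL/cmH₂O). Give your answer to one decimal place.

83.3

Total PEEP = 13 cmH2O (set 3 + intrinsic 10); this is the baseline alveolar pressure.
Equation of motion (constant flow): PIP = Vt/C + R·V̇ + PEEP.
Vt/C = PIP − R·V̇ − PEEP = 38.0 − 25.5×0.7333 − 13 = 38.0 − 18.699 − 13 = 6.301 cmH2O.
C = Vt / 6.301 = 525 / 6.301 = 83.32 mL/cmH2O.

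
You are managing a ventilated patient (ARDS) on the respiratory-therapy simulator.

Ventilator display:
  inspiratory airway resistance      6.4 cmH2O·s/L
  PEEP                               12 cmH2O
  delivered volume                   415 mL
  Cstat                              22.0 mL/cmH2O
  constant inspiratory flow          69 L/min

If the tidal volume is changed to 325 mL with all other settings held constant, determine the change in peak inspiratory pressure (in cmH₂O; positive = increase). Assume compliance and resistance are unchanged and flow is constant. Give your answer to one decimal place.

-4.1

PIP = Vt/C + R·V̇ + PEEP (constant-flow equation of motion).
Only the elastic term changes: ΔPIP = ΔVt / C = (325 − 415) / 22.0 = -4.091 cmH2O.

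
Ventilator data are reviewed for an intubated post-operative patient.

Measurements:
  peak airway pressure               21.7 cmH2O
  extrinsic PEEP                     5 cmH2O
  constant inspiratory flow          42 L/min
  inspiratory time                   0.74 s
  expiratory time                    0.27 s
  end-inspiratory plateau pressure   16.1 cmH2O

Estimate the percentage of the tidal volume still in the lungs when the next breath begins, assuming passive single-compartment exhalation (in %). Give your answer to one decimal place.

Flow: 42 L/min ÷ 60 = 0.7 L/s.
Vt = flow × Ti = 0.7 L/s × 0.74 s × 1000 mL/L = 518.0 mL.
R = (PIP − Pplat)/V̇ = (21.7 − 16.1) / 0.7 = 5.6/0.7 = 8.0 cmH2O·s/L.
C = Vt/(Pplat − PEEP) = 518.0 / (16.1 − 5) = 518.0/11.1 = 46.667 mL/cmH2O.
τ = R × C = 8.0 × 0.04667 L/cmH2O = 0.3734 s.
Fraction remaining at end-expiration = e^(−Te/τ) = e^(−0.27/0.3734) = 0.4853 → 48.53%.

48.5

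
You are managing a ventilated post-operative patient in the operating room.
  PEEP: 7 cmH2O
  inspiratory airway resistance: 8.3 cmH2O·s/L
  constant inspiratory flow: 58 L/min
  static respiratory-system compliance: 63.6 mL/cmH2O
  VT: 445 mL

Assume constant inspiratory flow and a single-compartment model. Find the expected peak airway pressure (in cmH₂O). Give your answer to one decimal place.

Flow: 58 L/min ÷ 60 = 0.9667 L/s.
Equation of motion (constant flow): PIP = Vt/C + R·V̇ + PEEP.
PIP = 445/63.6 + 8.3×0.9667 + 7 = 6.997 + 8.024 + 7 = 22.021 cmH2O.

22.0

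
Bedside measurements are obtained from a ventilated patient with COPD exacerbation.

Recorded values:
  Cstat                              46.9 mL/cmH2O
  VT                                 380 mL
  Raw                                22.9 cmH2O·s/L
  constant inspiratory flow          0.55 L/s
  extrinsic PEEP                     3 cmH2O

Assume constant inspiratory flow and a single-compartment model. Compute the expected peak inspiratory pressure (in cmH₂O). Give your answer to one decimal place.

23.7

Equation of motion (constant flow): PIP = Vt/C + R·V̇ + PEEP.
PIP = 380/46.9 + 22.9×0.55 + 3 = 8.102 + 12.595 + 3 = 23.697 cmH2O.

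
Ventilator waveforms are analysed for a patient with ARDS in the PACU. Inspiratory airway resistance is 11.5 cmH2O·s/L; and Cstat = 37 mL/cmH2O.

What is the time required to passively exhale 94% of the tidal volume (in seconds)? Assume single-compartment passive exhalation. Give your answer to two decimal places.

τ = R × C = 11.5 × 37 mL/cmH2O = 11.5 × 0.037 L/cmH2O = 0.4255 s.
Exhaled fraction f = 1 − e^(−t/τ) → t = −τ·ln(1 − f) = −0.4255·ln(0.06) = 1.197 s.

1.20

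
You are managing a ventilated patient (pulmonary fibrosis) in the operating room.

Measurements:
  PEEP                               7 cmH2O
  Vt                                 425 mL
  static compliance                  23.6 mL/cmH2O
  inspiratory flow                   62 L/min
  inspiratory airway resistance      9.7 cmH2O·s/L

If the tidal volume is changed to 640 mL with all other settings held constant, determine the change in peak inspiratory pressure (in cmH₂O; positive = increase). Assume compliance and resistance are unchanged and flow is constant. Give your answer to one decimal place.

PIP = Vt/C + R·V̇ + PEEP (constant-flow equation of motion).
Only the elastic term changes: ΔPIP = ΔVt / C = (640 − 425) / 23.6 = 9.11 cmH2O.

9.1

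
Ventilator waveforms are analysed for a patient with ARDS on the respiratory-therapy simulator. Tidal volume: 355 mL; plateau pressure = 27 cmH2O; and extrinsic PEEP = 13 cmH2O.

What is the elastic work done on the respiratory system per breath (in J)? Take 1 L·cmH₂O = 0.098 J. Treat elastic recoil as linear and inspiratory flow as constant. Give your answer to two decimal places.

Elastic work ≈ ½ × (Pplat − PEEP) × Vt = 0.5 × (27 − 13) × 0.355 L = 0.5 × 14.0 × 0.355 = 2.485 L·cmH2O.
× 0.098 J/(L·cmH2O) → 0.2435 J.

0.24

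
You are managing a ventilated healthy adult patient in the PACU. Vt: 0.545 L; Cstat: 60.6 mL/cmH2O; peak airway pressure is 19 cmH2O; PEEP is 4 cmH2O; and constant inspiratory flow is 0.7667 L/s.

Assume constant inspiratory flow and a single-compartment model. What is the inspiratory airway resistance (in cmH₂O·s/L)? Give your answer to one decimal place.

7.8

Equation of motion (constant flow): PIP = Vt/C + R·V̇ + PEEP.
R·V̇ = PIP − Vt/C − PEEP = 19 − 545/60.6 − 4 = 19 − 8.993 − 4 = 6.007 cmH2O.
R = 6.007 / 0.7667 = 7.835 cmH2O·s/L.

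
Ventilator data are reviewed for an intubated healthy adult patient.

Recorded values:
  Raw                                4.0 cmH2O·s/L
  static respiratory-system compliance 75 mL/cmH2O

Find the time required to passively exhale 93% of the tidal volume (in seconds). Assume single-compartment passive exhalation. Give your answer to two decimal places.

τ = R × C = 4.0 × 75 mL/cmH2O = 4.0 × 0.075 L/cmH2O = 0.3 s.
Exhaled fraction f = 1 − e^(−t/τ) → t = −τ·ln(1 − f) = −0.3·ln(0.07) = 0.7978 s.

0.80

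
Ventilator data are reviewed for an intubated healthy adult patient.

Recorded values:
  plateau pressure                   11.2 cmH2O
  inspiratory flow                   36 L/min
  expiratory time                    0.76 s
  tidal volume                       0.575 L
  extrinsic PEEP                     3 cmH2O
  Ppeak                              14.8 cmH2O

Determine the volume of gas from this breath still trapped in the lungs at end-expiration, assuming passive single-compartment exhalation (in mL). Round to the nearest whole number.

94

Flow: 36 L/min ÷ 60 = 0.6 L/s.
R = (PIP − Pplat)/V̇ = (14.8 − 11.2) / 0.6 = 3.6/0.6 = 6.0 cmH2O·s/L.
C = Vt/(Pplat − PEEP) = 575.0 / (11.2 − 3) = 575.0/8.2 = 70.122 mL/cmH2O.
τ = R × C = 6.0 × 0.07012 L/cmH2O = 0.4207 s.
Fraction remaining = e^(−Te/τ) = e^(−0.76/0.4207) = 0.1642.
Trapped volume = 575.0 × 0.1642 = 94.415 mL.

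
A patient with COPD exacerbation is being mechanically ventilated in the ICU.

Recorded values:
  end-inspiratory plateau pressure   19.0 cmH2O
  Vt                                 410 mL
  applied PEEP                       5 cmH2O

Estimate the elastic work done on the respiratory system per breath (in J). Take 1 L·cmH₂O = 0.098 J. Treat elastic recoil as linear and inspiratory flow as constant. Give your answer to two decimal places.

0.28

Elastic work ≈ ½ × (Pplat − PEEP) × Vt = 0.5 × (19.0 − 5) × 0.410 L = 0.5 × 14.0 × 0.410 = 2.87 L·cmH2O.
× 0.098 J/(L·cmH2O) → 0.2813 J.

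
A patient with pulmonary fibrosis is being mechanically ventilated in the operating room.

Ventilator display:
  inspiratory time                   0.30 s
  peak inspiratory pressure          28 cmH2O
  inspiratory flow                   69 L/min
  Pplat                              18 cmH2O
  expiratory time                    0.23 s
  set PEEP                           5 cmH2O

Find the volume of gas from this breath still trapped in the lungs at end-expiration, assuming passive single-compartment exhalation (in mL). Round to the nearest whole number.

127

Flow: 69 L/min ÷ 60 = 1.15 L/s.
Vt = flow × Ti = 1.15 L/s × 0.30 s × 1000 mL/L = 345.0 mL.
R = (PIP − Pplat)/V̇ = (28 − 18) / 1.15 = 10.0/1.15 = 8.696 cmH2O·s/L.
C = Vt/(Pplat − PEEP) = 345.0 / (18 − 5) = 345.0/13.0 = 26.538 mL/cmH2O.
τ = R × C = 8.696 × 0.02654 L/cmH2O = 0.2308 s.
Fraction remaining = e^(−Te/τ) = e^(−0.23/0.2308) = 0.3692.
Trapped volume = 345.0 × 0.3692 = 127.37 mL.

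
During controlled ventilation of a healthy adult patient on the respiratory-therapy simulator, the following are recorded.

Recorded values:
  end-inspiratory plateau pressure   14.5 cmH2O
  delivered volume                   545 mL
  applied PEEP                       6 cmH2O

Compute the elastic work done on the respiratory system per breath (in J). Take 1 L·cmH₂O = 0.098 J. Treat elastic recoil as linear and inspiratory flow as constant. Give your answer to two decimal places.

0.23

Elastic work ≈ ½ × (Pplat − PEEP) × Vt = 0.5 × (14.5 − 6) × 0.545 L = 0.5 × 8.5 × 0.545 = 2.316 L·cmH2O.
× 0.098 J/(L·cmH2O) → 0.227 J.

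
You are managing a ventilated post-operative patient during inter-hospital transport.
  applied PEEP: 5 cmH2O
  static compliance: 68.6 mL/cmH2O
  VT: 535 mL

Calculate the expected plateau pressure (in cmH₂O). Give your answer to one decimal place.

12.8

Pplat = PEEP + Vt / Cstat = 5 + 535 / 68.6 = 5 + 7.799 = 12.799 cmH2O.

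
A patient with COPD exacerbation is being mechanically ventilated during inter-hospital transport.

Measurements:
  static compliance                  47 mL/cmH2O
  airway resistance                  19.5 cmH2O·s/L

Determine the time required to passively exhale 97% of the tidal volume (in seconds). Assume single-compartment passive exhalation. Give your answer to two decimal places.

τ = R × C = 19.5 × 47 mL/cmH2O = 19.5 × 0.047 L/cmH2O = 0.9165 s.
Exhaled fraction f = 1 − e^(−t/τ) → t = −τ·ln(1 − f) = −0.9165·ln(0.03) = 3.214 s.

3.21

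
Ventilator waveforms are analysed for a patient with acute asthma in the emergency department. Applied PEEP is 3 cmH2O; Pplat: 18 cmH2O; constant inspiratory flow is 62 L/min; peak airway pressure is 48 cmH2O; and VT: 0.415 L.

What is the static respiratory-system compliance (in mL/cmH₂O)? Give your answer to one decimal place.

Cstat = Vt / (Pplat − PEEP) = 415 / (18 − 3) = 415 / 15.0 = 27.667 mL/cmH2O.

27.7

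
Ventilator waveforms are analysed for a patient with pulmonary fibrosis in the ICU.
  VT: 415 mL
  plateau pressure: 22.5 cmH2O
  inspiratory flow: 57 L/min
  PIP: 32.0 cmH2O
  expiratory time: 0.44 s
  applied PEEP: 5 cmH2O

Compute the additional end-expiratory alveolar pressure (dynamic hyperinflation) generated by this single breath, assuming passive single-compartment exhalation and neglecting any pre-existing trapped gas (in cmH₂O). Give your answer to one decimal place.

2.7

Flow: 57 L/min ÷ 60 = 0.95 L/s.
R = (PIP − Pplat)/V̇ = (32.0 − 22.5) / 0.95 = 9.5/0.95 = 10.0 cmH2O·s/L.
C = Vt/(Pplat − PEEP) = 415.0 / (22.5 − 5) = 415.0/17.5 = 23.714 mL/cmH2O.
τ = R × C = 10.0 × 0.02371 L/cmH2O = 0.2371 s.
Fraction remaining = e^(−Te/τ) = e^(−0.44/0.2371) = 0.1563; trapped volume = 415.0 × 0.1563 = 64.865 mL.
Additional alveolar pressure from trapping ≈ V_trapped / C = 64.865 / 23.714 = 2.735 cmH2O.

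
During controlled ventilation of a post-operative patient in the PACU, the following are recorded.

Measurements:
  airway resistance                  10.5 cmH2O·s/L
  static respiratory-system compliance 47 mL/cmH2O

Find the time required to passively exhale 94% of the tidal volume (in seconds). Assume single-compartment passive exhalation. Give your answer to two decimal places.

τ = R × C = 10.5 × 47 mL/cmH2O = 10.5 × 0.047 L/cmH2O = 0.4935 s.
Exhaled fraction f = 1 − e^(−t/τ) → t = −τ·ln(1 − f) = −0.4935·ln(0.06) = 1.388 s.

1.39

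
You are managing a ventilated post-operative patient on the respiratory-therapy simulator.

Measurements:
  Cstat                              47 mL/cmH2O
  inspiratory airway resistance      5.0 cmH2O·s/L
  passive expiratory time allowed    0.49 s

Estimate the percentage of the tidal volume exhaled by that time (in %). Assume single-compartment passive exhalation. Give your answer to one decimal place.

87.6

τ = R × C = 5.0 × 47 mL/cmH2O = 5.0 × 0.047 L/cmH2O = 0.235 s.
Passive exhalation: V(t)/V₀ = e^(−t/τ) = e^(−0.49/0.235) = 0.1243.
Fraction exhaled = 1 − 0.1243 = 0.8757 → 87.57%.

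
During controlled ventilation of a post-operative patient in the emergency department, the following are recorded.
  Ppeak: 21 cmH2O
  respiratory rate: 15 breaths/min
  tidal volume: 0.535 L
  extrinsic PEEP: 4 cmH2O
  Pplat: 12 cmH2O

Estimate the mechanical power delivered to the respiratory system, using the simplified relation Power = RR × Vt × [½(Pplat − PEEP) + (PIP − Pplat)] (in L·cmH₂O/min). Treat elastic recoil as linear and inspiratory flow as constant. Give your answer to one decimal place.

104.3

Per-breath work = Vt × [½(Pplat−PEEP) + (PIP−Pplat)] = 0.535 × [0.5×8.0 + 9.0] = 0.535 × 13.0 = 6.955 L·cmH2O.
Power = 15 × 6.955 = 104.33 L·cmH2O/min.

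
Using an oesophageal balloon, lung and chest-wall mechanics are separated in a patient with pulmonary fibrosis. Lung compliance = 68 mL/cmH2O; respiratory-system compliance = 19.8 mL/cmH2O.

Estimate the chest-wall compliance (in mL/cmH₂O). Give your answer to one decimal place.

27.9

1/Ccw = 1/Crs − 1/CL.
1/Ccw = 1/19.8 − 1/68 = 0.0358.
Ccw = 27.933 mL/cmH2O.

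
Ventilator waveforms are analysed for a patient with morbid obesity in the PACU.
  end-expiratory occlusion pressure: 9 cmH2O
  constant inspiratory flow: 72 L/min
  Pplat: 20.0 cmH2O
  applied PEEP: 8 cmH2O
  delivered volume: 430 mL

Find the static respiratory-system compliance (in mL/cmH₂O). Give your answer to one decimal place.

39.1

End-expiratory occlusion gives total PEEP = 9 cmH2O (intrinsic PEEP = 9 − 8 = 1). Use total PEEP for the elastic gradient.
Cstat = Vt / (Pplat − PEEPtotal) = 430 / (20.0 − 9) = 430 / 11.0 = 39.091 mL/cmH2O.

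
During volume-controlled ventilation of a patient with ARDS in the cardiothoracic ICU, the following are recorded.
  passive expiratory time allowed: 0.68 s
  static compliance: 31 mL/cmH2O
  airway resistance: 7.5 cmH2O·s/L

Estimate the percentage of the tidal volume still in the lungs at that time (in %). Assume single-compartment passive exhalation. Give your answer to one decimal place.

τ = R × C = 7.5 × 31 mL/cmH2O = 7.5 × 0.031 L/cmH2O = 0.2325 s.
Passive exhalation: V(t)/V₀ = e^(−t/τ) = e^(−0.68/0.2325) = 0.05368.
Fraction remaining = 0.05368 → 5.368%.

5.4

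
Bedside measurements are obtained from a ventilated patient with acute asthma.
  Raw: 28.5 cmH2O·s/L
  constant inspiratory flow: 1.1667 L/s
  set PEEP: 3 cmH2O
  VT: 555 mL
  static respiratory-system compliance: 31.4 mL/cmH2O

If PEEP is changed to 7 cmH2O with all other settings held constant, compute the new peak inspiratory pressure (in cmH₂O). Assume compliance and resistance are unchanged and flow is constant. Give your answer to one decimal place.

PIP = Vt/C + R·V̇ + PEEP (constant-flow equation of motion).
Only the baseline term changes: ΔPIP = ΔPEEP = 7 − 3 = 4.0 cmH2O.
Original PIP = 555/31.4 + 28.5×1.1667 + 3 = 53.926 cmH2O; new PIP = 53.926 + (4.0) = 57.926 cmH2O.

57.9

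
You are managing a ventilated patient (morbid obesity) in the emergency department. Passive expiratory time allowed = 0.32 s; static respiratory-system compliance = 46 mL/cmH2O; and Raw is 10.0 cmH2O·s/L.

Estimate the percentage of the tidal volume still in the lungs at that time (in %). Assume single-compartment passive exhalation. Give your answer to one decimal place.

τ = R × C = 10.0 × 46 mL/cmH2O = 10.0 × 0.046 L/cmH2O = 0.46 s.
Passive exhalation: V(t)/V₀ = e^(−t/τ) = e^(−0.32/0.46) = 0.4987.
Fraction remaining = 0.4987 → 49.87%.

49.9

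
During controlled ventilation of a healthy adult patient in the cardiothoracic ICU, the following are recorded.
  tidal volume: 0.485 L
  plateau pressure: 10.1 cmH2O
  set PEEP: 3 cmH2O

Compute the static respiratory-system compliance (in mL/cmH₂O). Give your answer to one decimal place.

Cstat = Vt / (Pplat − PEEP) = 485 / (10.1 − 3) = 485 / 7.1 = 68.31 mL/cmH2O.

68.3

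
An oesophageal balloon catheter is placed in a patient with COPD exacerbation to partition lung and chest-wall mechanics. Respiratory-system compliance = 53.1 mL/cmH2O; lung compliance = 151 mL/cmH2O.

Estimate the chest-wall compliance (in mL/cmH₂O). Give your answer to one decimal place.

1/Ccw = 1/Crs − 1/CL.
1/Ccw = 1/53.1 − 1/151 = 0.01221.
Ccw = 81.9 mL/cmH2O.

81.9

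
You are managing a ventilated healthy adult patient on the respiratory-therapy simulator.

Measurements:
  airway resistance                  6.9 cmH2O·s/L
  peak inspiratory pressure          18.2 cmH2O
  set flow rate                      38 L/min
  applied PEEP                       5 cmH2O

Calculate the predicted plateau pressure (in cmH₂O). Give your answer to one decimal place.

Flow: 38 L/min ÷ 60 = 0.6333 L/s.
Pplat = PIP − Raw × flow = 18.2 − 6.9 × 0.6333 = 18.2 − 4.37 = 13.83 cmH2O.

13.8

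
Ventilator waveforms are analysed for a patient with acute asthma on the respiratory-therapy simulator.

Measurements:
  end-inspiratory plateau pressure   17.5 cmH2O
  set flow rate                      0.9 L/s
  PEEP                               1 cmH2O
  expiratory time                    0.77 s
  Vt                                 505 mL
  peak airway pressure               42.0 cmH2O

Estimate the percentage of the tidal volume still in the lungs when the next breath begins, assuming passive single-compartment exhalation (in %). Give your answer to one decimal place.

R = (PIP − Pplat)/V̇ = (42.0 − 17.5) / 0.9 = 24.5/0.9 = 27.222 cmH2O·s/L.
C = Vt/(Pplat − PEEP) = 505.0 / (17.5 − 1) = 505.0/16.5 = 30.606 mL/cmH2O.
τ = R × C = 27.222 × 0.03061 L/cmH2O = 0.8333 s.
Fraction remaining at end-expiration = e^(−Te/τ) = e^(−0.77/0.8333) = 0.3969 → 39.69%.

39.7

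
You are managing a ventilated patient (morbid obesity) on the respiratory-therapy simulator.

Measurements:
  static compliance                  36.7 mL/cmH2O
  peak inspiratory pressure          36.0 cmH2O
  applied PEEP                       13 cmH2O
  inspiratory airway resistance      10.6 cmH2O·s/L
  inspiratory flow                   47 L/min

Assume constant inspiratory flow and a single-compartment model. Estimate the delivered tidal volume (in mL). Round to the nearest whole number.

Flow: 47 L/min ÷ 60 = 0.7833 L/s.
Equation of motion (constant flow): PIP = Vt/C + R·V̇ + PEEP.
Vt/C = PIP − R·V̇ − PEEP = 36.0 − 8.303 − 13 = 14.697 cmH2O.
Vt = C × 14.697 = 36.7 × 14.697 = 539.38 mL.

539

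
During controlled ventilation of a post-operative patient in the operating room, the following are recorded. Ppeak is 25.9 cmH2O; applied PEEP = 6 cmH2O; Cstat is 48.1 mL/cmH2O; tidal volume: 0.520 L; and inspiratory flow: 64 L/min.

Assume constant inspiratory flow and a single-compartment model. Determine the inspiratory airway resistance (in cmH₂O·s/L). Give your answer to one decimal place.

Flow: 64 L/min ÷ 60 = 1.0667 L/s.
Equation of motion (constant flow): PIP = Vt/C + R·V̇ + PEEP.
R·V̇ = PIP − Vt/C − PEEP = 25.9 − 520/48.1 − 6 = 25.9 − 10.811 − 6 = 9.089 cmH2O.
R = 9.089 / 1.0667 = 8.521 cmH2O·s/L.

8.5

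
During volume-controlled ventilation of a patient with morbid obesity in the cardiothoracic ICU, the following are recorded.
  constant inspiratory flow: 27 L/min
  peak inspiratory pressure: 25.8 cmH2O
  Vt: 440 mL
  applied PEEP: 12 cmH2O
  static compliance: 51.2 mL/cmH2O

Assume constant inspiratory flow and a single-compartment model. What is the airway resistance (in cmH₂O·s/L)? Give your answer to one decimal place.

11.6

Flow: 27 L/min ÷ 60 = 0.45 L/s.
Equation of motion (constant flow): PIP = Vt/C + R·V̇ + PEEP.
R·V̇ = PIP − Vt/C − PEEP = 25.8 − 440/51.2 − 12 = 25.8 − 8.594 − 12 = 5.206 cmH2O.
R = 5.206 / 0.45 = 11.569 cmH2O·s/L.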